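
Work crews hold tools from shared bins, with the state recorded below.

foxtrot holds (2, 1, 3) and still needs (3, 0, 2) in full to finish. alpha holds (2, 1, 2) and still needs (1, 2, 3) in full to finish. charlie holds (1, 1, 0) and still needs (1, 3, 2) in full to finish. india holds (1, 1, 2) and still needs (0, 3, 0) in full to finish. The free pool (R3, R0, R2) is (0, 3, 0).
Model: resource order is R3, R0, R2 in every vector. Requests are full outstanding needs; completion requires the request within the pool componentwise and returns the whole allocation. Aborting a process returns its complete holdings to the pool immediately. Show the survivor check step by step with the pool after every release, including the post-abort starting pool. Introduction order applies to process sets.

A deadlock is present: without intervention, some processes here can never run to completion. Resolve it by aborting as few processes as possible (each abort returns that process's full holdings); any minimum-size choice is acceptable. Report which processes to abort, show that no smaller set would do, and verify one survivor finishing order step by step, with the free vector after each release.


Minimum abort set: alpha.
Key observation: before aborting alpha, foxtrot was permanently blocked — no order could ever run it; afterwards it completes at step 3.
Minimality: the empty abort set fails — the state is deadlocked as it stands.
One survivor order: india, charlie, foxtrot. Verifying each step (post-abort pool first):
  pool = (2, 4, 2)
  india: need (0, 3, 0) fits (2, 4, 2); releases (1, 1, 2), pool now (3, 5, 4)
  charlie: need (1, 3, 2) fits (3, 5, 4); releases (1, 1, 0), pool now (4, 6, 4)
  foxtrot: need (3, 0, 2) fits (4, 6, 4); releases (2, 1, 3), pool now (6, 7, 7)


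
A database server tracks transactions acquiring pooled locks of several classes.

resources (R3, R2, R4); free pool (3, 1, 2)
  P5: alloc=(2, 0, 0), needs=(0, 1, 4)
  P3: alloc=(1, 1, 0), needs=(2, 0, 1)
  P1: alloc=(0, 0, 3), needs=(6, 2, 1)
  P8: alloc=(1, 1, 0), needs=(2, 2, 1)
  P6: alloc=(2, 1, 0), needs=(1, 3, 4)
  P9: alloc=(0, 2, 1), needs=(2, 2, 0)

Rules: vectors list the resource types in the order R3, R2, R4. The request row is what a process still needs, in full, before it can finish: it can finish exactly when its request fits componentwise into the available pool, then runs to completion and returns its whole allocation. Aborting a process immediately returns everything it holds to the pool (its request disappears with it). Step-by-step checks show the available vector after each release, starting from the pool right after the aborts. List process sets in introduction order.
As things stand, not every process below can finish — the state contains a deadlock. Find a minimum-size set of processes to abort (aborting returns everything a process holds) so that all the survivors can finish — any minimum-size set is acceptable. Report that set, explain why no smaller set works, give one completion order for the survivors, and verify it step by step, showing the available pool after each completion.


The answer: abort P1.
Key observation: the deadlocked P5 becomes finishable only because P1 released (0, 0, 3); it completes at step 3 below.
Minimality: the empty abort set fails — the state is deadlocked as it stands.
One survivor order: P3, P9, P5, P6, P8. Verifying each step (post-abort pool first):
  pool = (3, 1, 5)
  P3: need (2, 0, 1) fits (3, 1, 5); releases (1, 1, 0), pool now (4, 2, 5)
  P9: need (2, 2, 0) fits (4, 2, 5); releases (0, 2, 1), pool now (4, 4, 6)
  P5: need (0, 1, 4) fits (4, 4, 6); releases (2, 0, 0), pool now (6, 4, 6)
  P6: need (1, 3, 4) fits (6, 4, 6); releases (2, 1, 0), pool now (8, 5, 6)
  P8: need (2, 2, 1) fits (8, 5, 6); releases (1, 1, 0), pool now (9, 6, 6)


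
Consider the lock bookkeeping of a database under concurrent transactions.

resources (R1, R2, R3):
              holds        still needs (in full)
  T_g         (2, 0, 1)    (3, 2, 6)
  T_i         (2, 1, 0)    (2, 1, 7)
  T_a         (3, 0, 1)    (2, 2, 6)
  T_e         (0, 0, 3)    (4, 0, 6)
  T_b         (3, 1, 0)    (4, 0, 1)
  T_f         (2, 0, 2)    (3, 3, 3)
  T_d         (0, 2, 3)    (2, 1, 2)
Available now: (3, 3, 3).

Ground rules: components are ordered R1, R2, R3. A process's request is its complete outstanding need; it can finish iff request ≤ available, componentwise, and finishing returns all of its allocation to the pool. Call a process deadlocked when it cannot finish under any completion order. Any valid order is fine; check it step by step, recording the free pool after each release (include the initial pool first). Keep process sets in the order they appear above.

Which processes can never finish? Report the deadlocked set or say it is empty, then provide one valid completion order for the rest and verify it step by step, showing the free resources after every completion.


Nothing here is deadlocked.
Key observation: starting with T_d, each completion frees enough for the next — no one is permanently blocked.
A valid finishing order for the others: T_d, T_a, T_e, T_f, T_b, T_g, T_i. Step-by-step check:
  pool = (3, 3, 3)
  T_d needs (2, 1, 2) <= (3, 3, 3) -> finishes; pool += (0, 2, 3) = (3, 5, 6)
  T_a needs (2, 2, 6) <= (3, 5, 6) -> finishes; pool += (3, 0, 1) = (6, 5, 7)
  T_e needs (4, 0, 6) <= (6, 5, 7) -> finishes; pool += (0, 0, 3) = (6, 5, 10)
  T_f needs (3, 3, 3) <= (6, 5, 10) -> finishes; pool += (2, 0, 2) = (8, 5, 12)
  T_b needs (4, 0, 1) <= (8, 5, 12) -> finishes; pool += (3, 1, 0) = (11, 6, 12)
  T_g needs (3, 2, 6) <= (11, 6, 12) -> finishes; pool += (2, 0, 1) = (13, 6, 13)
  T_i needs (2, 1, 7) <= (13, 6, 13) -> finishes; pool += (2, 1, 0) = (15, 7, 13)


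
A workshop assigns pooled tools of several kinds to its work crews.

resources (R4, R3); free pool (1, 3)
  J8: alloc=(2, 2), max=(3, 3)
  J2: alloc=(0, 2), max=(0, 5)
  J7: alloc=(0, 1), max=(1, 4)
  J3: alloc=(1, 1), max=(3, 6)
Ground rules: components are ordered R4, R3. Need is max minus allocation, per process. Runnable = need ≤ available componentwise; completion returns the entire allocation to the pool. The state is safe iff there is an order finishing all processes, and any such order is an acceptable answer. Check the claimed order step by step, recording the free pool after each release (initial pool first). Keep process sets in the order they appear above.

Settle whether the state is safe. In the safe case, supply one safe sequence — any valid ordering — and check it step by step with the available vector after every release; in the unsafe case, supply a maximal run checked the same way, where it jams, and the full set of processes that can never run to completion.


SAFE. One safe sequence: J2, J8, J7, J3.
Key observation: at J2 the run first touches a limit — (0, 3) against (1, 3), exact on a resource it actually requests.
Verifying each step:
  pool = (1, 3)
  J2: need (0, 3) fits (1, 3); releases (0, 2), pool now (1, 5)
  J8: need (1, 1) fits (1, 5); releases (2, 2), pool now (3, 7)
  J7: need (1, 3) fits (3, 7); releases (0, 1), pool now (3, 8)
  J3: need (2, 5) fits (3, 8); releases (1, 1), pool now (4, 9)


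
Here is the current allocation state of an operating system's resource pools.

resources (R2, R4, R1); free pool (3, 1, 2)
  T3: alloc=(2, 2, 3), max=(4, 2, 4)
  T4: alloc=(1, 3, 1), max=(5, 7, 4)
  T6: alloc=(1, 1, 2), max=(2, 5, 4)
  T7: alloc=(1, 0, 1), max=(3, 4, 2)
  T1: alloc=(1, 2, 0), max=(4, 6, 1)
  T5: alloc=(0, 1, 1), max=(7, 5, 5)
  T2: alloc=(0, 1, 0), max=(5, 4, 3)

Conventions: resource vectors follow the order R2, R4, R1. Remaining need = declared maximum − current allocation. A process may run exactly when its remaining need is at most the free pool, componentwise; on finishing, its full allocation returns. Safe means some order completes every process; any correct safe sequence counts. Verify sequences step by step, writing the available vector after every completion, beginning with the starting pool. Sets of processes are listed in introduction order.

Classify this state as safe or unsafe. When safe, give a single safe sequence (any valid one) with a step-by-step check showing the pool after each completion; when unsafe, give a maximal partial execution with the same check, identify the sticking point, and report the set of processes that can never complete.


SAFE, for example via the order T3, T2, T6, T7, T4, T1, T5.
Key observation: reading the order forward, T2 is the first process whose need (5, 3, 3) meets the free pool (5, 3, 5) exactly on a resource it requests.
Verifying each step:
  pool = (3, 1, 2)
  T3: need (2, 0, 1) fits (3, 1, 2); releases (2, 2, 3), pool now (5, 3, 5)
  T2: need (5, 3, 3) fits (5, 3, 5); releases (0, 1, 0), pool now (5, 4, 5)
  T6: need (1, 4, 2) fits (5, 4, 5); releases (1, 1, 2), pool now (6, 5, 7)
  T7: need (2, 4, 1) fits (6, 5, 7); releases (1, 0, 1), pool now (7, 5, 8)
  T4: need (4, 4, 3) fits (7, 5, 8); releases (1, 3, 1), pool now (8, 8, 9)
  T1: need (3, 4, 1) fits (8, 8, 9); releases (1, 2, 0), pool now (9, 10, 9)
  T5: need (7, 4, 4) fits (9, 10, 9); releases (0, 1, 1), pool now (9, 11, 10)


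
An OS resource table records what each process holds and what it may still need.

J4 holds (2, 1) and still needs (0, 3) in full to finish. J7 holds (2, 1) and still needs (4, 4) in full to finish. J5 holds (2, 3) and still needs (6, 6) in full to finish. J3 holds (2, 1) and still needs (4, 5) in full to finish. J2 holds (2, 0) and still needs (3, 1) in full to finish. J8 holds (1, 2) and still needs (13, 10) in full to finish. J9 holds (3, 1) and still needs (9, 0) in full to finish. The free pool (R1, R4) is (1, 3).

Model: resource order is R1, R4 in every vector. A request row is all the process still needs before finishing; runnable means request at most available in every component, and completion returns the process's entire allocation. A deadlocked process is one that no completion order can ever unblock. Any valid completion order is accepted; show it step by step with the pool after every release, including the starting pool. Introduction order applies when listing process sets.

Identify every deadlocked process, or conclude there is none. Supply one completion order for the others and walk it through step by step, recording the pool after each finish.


Nothing here is deadlocked.
Key observation: the pool covers J4 at once, and every later process fits after earlier releases.
A valid finishing order for the others: J4, J2, J7, J3, J9, J5, J8. Verifying each step:
  pool = (1, 3)
  J4 needs (0, 3) <= (1, 3) -> finishes; pool += (2, 1) = (3, 4)
  J2 needs (3, 1) <= (3, 4) -> finishes; pool += (2, 0) = (5, 4)
  J7 needs (4, 4) <= (5, 4) -> finishes; pool += (2, 1) = (7, 5)
  J3 needs (4, 5) <= (7, 5) -> finishes; pool += (2, 1) = (9, 6)
  J9 needs (9, 0) <= (9, 6) -> finishes; pool += (3, 1) = (12, 7)
  J5 needs (6, 6) <= (12, 7) -> finishes; pool += (2, 3) = (14, 10)
  J8 needs (13, 10) <= (14, 10) -> finishes; pool += (1, 2) = (15, 12)


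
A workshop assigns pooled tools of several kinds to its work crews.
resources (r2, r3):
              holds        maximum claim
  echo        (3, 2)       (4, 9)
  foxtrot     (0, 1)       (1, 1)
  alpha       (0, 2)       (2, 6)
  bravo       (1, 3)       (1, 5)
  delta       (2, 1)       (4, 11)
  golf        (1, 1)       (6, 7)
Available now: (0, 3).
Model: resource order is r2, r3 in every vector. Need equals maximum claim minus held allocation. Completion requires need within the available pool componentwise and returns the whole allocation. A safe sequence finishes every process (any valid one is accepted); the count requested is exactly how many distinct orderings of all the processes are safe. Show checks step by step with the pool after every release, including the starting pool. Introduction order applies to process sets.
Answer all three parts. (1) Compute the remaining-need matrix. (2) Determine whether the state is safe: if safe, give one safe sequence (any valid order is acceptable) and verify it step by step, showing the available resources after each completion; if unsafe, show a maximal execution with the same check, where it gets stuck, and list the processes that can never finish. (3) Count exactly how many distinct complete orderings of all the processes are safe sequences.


(1) Remaining need (order r2, r3):
  echo: (1, 7)
  foxtrot: (1, 0)
  alpha: (2, 4)
  bravo: (0, 2)
  delta: (2, 10)
  golf: (5, 6)
(2) SAFE. One safe sequence: bravo, foxtrot, echo, alpha, delta, golf.
Key observation: foxtrot marks the first exact bind of the order: its need (1, 0) fits the free (1, 6) with zero slack on a requested resource.
Walking it through:
  pool = (0, 3)
  run bravo (needs (0, 2), free (0, 3)); after release of (1, 3) the pool is (1, 6)
  run foxtrot (needs (1, 0), free (1, 6)); after release of (0, 1) the pool is (1, 7)
  run echo (needs (1, 7), free (1, 7)); after release of (3, 2) the pool is (4, 9)
  run alpha (needs (2, 4), free (4, 9)); after release of (0, 2) the pool is (4, 11)
  run delta (needs (2, 10), free (4, 11)); after release of (2, 1) the pool is (6, 12)
  run golf (needs (5, 6), free (6, 12)); after release of (1, 1) the pool is (7, 13)
(3) Exactly 1 of the possible complete orderings is a safe sequence.


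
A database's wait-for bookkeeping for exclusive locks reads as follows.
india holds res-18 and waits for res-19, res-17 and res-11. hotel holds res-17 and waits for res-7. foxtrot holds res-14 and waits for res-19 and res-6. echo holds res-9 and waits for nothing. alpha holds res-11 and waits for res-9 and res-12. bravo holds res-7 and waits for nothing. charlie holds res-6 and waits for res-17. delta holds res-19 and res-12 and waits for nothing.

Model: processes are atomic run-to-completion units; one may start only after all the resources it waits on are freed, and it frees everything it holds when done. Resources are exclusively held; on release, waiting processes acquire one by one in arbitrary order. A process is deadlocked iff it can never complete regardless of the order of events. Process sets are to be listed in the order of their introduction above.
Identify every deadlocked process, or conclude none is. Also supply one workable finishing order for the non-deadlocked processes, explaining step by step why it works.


The deadlocked set is empty.
Key observation: the waits form no ring: some process can always run, and its releases unblock the others one by one.
One completion order for the rest: delta, echo, alpha, bravo, hotel, charlie, india, foxtrot.
Check, step by step:
  delta waits on nothing -> runs at once and releases res-19 and res-12
  echo waits on nothing -> runs at once and releases res-9
  alpha: everything it awaited (res-9 and res-12) is free; runs, freeing res-11
  bravo waits on nothing -> runs at once and releases res-7
  hotel: everything it awaited (res-7) is free; runs, freeing res-17
  charlie: everything it awaited (res-17) is free; runs, freeing res-6
  india: everything it awaited (res-19, res-17 and res-11) is free; runs, freeing res-18
  foxtrot: everything it awaited (res-19 and res-6) is free; runs, freeing res-14


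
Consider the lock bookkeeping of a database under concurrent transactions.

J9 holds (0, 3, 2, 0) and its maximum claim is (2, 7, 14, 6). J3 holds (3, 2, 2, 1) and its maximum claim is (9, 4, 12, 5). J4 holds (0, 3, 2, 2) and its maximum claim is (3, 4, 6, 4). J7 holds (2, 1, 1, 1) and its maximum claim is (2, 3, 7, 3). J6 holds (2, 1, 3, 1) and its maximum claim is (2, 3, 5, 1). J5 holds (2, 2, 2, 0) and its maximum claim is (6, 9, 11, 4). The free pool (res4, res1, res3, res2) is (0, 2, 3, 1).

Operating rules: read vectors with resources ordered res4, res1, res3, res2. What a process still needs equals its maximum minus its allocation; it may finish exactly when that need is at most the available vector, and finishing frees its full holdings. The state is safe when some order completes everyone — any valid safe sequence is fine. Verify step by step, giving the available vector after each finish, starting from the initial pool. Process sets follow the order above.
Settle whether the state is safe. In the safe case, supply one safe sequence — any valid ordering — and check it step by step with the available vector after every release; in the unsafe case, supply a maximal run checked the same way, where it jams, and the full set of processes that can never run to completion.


SAFE, for example via the order J6, J7, J4, J5, J3, J9.
Key observation: J6 is the earliest step where a requested resource binds exactly: need (0, 2, 2, 0), pool (0, 2, 3, 1) at its turn.
Step-by-step check:
  pool = (0, 2, 3, 1)
  run J6 (needs (0, 2, 2, 0), free (0, 2, 3, 1)); after release of (2, 1, 3, 1) the pool is (2, 3, 6, 2)
  run J7 (needs (0, 2, 6, 2), free (2, 3, 6, 2)); after release of (2, 1, 1, 1) the pool is (4, 4, 7, 3)
  run J4 (needs (3, 1, 4, 2), free (4, 4, 7, 3)); after release of (0, 3, 2, 2) the pool is (4, 7, 9, 5)
  run J5 (needs (4, 7, 9, 4), free (4, 7, 9, 5)); after release of (2, 2, 2, 0) the pool is (6, 9, 11, 5)
  run J3 (needs (6, 2, 10, 4), free (6, 9, 11, 5)); after release of (3, 2, 2, 1) the pool is (9, 11, 13, 6)
  run J9 (needs (2, 4, 12, 6), free (9, 11, 13, 6)); after release of (0, 3, 2, 0) the pool is (9, 14, 15, 6)


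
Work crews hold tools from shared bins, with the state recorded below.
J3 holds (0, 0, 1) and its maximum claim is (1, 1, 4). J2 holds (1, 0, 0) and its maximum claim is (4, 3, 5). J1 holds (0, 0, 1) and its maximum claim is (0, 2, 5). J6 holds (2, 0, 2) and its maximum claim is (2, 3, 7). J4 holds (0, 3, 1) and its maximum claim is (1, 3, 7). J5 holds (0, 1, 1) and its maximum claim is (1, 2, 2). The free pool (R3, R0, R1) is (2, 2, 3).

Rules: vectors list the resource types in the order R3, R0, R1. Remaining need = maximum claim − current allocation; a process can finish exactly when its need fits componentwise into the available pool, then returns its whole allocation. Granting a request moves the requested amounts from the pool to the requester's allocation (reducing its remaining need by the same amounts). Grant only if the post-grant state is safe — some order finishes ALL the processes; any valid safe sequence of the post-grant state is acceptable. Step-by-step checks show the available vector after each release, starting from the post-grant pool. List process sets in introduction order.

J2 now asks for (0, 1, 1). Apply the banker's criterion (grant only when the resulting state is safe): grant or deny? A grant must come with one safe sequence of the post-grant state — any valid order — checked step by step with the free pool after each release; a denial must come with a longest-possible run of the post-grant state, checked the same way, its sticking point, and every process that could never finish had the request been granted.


DENY — the pretend-granted state is unsafe.
Key observation: after J5, J3, J1 the pool peaks at (2, 2, 5), and each blocked process is short somewhere: J2 on R3; J6 on R0; J4 on R1.
On the post-grant state, J5, J3, J1 is a maximal run — nothing extends it. Walking it through:
  pool = (2, 1, 2)
  J5: need (1, 1, 1) fits (2, 1, 2); releases (0, 1, 1), pool now (2, 2, 3)
  J3: need (1, 1, 3) fits (2, 2, 3); releases (0, 0, 1), pool now (2, 2, 4)
  J1: need (0, 2, 4) fits (2, 2, 4); releases (0, 0, 1), pool now (2, 2, 5)
  blocked: J2 wants (3, 2, 4), pool (2, 2, 5) — not enough R3
  blocked: J6 wants (0, 3, 5), pool (2, 2, 5) — not enough R0
  blocked: J4 wants (1, 0, 6), pool (2, 2, 5) — not enough R1
Post-grant, the permanently blocked set is J2, J6 and J4.


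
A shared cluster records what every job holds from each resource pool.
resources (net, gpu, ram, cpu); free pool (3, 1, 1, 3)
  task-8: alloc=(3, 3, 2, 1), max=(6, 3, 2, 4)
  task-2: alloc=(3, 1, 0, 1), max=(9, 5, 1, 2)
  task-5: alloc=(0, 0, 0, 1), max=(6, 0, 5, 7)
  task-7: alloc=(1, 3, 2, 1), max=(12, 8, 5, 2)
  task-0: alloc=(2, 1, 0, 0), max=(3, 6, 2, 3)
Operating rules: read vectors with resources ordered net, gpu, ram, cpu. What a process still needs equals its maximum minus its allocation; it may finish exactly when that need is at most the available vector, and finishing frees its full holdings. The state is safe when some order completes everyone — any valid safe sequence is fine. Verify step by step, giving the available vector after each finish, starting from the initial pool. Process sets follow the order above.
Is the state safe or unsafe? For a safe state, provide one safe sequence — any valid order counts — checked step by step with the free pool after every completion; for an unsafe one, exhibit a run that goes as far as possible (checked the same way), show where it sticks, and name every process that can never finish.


SAFE, for example via the order task-8, task-2, task-0, task-7, task-5.
Key observation: task-8 is the earliest step where a requested resource binds exactly: need (3, 0, 0, 3), pool (3, 1, 1, 3) at its turn.
Step-by-step check:
  pool = (3, 1, 1, 3)
  task-8: need (3, 0, 0, 3) fits (3, 1, 1, 3); releases (3, 3, 2, 1), pool now (6, 4, 3, 4)
  task-2: need (6, 4, 1, 1) fits (6, 4, 3, 4); releases (3, 1, 0, 1), pool now (9, 5, 3, 5)
  task-0: need (1, 5, 2, 3) fits (9, 5, 3, 5); releases (2, 1, 0, 0), pool now (11, 6, 3, 5)
  task-7: need (11, 5, 3, 1) fits (11, 6, 3, 5); releases (1, 3, 2, 1), pool now (12, 9, 5, 6)
  task-5: need (6, 0, 5, 6) fits (12, 9, 5, 6); releases (0, 0, 0, 1), pool now (12, 9, 5, 7)


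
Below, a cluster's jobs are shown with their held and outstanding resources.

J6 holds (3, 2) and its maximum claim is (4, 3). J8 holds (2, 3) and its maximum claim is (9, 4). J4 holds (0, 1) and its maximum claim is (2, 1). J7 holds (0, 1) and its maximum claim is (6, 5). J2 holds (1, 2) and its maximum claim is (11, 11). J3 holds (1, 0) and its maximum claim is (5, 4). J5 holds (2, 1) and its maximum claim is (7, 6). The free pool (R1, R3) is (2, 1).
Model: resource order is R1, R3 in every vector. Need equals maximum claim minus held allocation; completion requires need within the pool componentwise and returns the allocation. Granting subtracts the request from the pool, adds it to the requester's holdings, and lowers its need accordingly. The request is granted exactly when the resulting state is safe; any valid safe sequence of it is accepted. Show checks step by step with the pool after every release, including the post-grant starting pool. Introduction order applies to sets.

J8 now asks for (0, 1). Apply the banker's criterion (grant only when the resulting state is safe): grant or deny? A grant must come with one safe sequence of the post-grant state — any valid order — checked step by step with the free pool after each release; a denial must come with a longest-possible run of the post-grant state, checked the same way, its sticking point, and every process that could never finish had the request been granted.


DENY. Granting would leave the state unsafe.
Key observation: after J4, J6 the pool peaks at (5, 3), and each blocked process is short somewhere: J8 on R1; J7 on R1, R3; J2 on R1, R3; J3 on R3; J5 on R3.
Pretend the grant happened; the run J4, J6 goes as far as possible. Step-by-step check:
  pool = (2, 0)
  J4 needs (2, 0) <= (2, 0) -> finishes; pool += (0, 1) = (2, 1)
  J6 needs (1, 1) <= (2, 1) -> finishes; pool += (3, 2) = (5, 3)
  blocked: J8 wants (7, 0), pool (5, 3) — not enough R1
  blocked: J7 wants (6, 4), pool (5, 3) — not enough R1 and R3
  blocked: J2 wants (10, 9), pool (5, 3) — not enough R1 and R3
  blocked: J3 wants (4, 4), pool (5, 3) — not enough R3
  blocked: J5 wants (5, 5), pool (5, 3) — not enough R3
Processes that could never finish after the grant: J8, J7, J2, J3 and J5.


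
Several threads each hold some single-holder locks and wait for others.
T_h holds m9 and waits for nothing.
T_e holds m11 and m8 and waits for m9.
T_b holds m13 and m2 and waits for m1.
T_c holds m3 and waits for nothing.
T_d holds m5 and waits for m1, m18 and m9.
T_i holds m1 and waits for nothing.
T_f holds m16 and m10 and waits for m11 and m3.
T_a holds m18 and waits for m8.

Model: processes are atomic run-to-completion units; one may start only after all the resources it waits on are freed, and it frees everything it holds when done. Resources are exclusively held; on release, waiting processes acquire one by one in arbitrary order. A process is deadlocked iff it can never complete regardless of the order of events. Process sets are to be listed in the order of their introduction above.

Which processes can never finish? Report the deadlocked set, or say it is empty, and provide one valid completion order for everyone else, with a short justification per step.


The deadlocked set is empty.
Key observation: the wait graph is acyclic; completion cascades from the unblocked processes through everyone else.
The rest can finish in the order T_h, T_e, T_c, T_i, T_a, T_d, T_b, T_f.
Walking it through:
  T_h waits on nothing -> runs at once and releases m9
  T_e: everything it awaited (m9) is free; runs, freeing m11 and m8
  T_c waits on nothing -> runs at once and releases m3
  T_i waits on nothing -> runs at once and releases m1
  T_a: everything it awaited (m8) is free; runs, freeing m18
  T_d: everything it awaited (m1, m18 and m9) is free; runs, freeing m5
  T_b: everything it awaited (m1) is free; runs, freeing m13 and m2
  T_f: everything it awaited (m11 and m3) is free; runs, freeing m16 and m10


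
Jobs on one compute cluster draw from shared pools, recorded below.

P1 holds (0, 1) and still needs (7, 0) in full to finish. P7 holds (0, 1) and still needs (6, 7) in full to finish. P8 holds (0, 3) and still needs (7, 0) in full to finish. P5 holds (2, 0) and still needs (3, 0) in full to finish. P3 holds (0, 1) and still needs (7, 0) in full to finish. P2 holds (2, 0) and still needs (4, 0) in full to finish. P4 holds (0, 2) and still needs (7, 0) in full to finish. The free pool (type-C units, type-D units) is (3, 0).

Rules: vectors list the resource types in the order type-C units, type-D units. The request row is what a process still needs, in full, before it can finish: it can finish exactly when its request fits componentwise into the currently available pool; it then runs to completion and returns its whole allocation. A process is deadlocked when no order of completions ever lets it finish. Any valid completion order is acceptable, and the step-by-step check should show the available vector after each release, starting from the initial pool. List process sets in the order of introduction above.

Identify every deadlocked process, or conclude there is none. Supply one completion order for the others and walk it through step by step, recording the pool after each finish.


Nothing here is deadlocked.
Key observation: P5 fits the free pool immediately, and its release cascades until everyone finishes.
The rest can finish in the order P5, P2, P3, P8, P1, P4, P7. Verifying each step:
  pool = (3, 0)
  run P5 (needs (3, 0), free (3, 0)); after release of (2, 0) the pool is (5, 0)
  run P2 (needs (4, 0), free (5, 0)); after release of (2, 0) the pool is (7, 0)
  run P3 (needs (7, 0), free (7, 0)); after release of (0, 1) the pool is (7, 1)
  run P8 (needs (7, 0), free (7, 1)); after release of (0, 3) the pool is (7, 4)
  run P1 (needs (7, 0), free (7, 4)); after release of (0, 1) the pool is (7, 5)
  run P4 (needs (7, 0), free (7, 5)); after release of (0, 2) the pool is (7, 7)
  run P7 (needs (6, 7), free (7, 7)); after release of (0, 1) the pool is (7, 8)


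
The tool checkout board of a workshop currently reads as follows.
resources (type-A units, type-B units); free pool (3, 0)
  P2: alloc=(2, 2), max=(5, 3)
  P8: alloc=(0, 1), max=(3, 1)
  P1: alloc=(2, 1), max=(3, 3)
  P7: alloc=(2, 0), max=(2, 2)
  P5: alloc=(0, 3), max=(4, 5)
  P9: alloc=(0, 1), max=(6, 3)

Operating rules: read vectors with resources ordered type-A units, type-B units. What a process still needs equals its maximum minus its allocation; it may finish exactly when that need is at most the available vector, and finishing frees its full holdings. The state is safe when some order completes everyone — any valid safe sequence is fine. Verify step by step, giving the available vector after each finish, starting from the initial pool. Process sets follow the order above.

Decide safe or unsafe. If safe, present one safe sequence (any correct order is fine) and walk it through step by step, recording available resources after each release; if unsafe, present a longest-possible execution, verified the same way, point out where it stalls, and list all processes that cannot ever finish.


The state is SAFE; one workable sequence: P8, P2, P7, P5, P1, P9.
Key observation: P8 is the earliest step where a requested resource binds exactly: need (3, 0), pool (3, 0) at its turn.
Step-by-step check:
  pool = (3, 0)
  P8: need (3, 0) fits (3, 0); releases (0, 1), pool now (3, 1)
  P2: need (3, 1) fits (3, 1); releases (2, 2), pool now (5, 3)
  P7: need (0, 2) fits (5, 3); releases (2, 0), pool now (7, 3)
  P5: need (4, 2) fits (7, 3); releases (0, 3), pool now (7, 6)
  P1: need (1, 2) fits (7, 6); releases (2, 1), pool now (9, 7)
  P9: need (6, 2) fits (9, 7); releases (0, 1), pool now (9, 8)


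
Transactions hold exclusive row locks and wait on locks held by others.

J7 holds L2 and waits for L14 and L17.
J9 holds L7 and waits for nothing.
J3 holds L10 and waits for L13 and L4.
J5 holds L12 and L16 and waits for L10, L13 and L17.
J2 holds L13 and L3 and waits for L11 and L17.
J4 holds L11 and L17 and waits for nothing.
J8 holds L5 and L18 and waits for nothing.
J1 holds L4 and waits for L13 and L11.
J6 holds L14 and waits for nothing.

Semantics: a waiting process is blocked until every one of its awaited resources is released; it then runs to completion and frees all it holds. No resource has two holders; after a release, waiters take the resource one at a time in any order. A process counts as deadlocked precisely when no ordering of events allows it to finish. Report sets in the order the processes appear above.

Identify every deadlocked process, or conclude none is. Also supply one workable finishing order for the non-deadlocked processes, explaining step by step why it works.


No process is deadlocked.
Key observation: the waits form no ring: some process can always run, and its releases unblock the others one by one.
One completion order for the rest: J6, J4, J9, J2, J1, J8, J3, J7, J5.
Step-by-step check:
  J6: no waits; runs immediately, freeing L14
  J4: no waits; runs immediately, freeing L11 and L17
  J9: no waits; runs immediately, freeing L7
  J2: everything it awaited (L11 and L17) is free; runs, freeing L13 and L3
  J1: everything it awaited (L13 and L11) is free; runs, freeing L4
  J8: no waits; runs immediately, freeing L5 and L18
  J3: everything it awaited (L13 and L4) is free; runs, freeing L10
  J7: everything it awaited (L14 and L17) is free; runs, freeing L2
  J5: everything it awaited (L10, L13 and L17) is free; runs, freeing L12 and L16


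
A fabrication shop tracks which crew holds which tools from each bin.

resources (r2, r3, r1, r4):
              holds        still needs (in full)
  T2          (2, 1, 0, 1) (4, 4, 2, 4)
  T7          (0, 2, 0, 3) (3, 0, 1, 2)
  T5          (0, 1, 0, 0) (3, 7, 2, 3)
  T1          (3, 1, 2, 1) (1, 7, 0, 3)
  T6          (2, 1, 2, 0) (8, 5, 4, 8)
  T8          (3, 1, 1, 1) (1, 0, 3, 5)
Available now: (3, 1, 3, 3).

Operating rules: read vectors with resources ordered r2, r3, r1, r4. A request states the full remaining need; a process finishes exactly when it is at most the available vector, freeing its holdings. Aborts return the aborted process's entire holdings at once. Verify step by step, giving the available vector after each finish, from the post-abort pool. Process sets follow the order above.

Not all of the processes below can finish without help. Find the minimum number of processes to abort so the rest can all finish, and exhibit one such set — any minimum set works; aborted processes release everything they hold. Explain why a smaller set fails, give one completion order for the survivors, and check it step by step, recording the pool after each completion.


The answer: abort T5.
Key observation: T1 could never have finished before the abort; with (0, 1, 0, 0) returned by T5, it fits at step 5.
Why nothing smaller works: aborting no one leaves the state deadlocked as given.
The survivors complete as T7, T8, T2, T6, T1. Check, step by step (starting from the post-abort pool):
  pool = (3, 2, 3, 3)
  T7: need (3, 0, 1, 2) fits (3, 2, 3, 3); releases (0, 2, 0, 3), pool now (3, 4, 3, 6)
  T8: need (1, 0, 3, 5) fits (3, 4, 3, 6); releases (3, 1, 1, 1), pool now (6, 5, 4, 7)
  T2: need (4, 4, 2, 4) fits (6, 5, 4, 7); releases (2, 1, 0, 1), pool now (8, 6, 4, 8)
  T6: need (8, 5, 4, 8) fits (8, 6, 4, 8); releases (2, 1, 2, 0), pool now (10, 7, 6, 8)
  T1: need (1, 7, 0, 3) fits (10, 7, 6, 8); releases (3, 1, 2, 1), pool now (13, 8, 8, 9)


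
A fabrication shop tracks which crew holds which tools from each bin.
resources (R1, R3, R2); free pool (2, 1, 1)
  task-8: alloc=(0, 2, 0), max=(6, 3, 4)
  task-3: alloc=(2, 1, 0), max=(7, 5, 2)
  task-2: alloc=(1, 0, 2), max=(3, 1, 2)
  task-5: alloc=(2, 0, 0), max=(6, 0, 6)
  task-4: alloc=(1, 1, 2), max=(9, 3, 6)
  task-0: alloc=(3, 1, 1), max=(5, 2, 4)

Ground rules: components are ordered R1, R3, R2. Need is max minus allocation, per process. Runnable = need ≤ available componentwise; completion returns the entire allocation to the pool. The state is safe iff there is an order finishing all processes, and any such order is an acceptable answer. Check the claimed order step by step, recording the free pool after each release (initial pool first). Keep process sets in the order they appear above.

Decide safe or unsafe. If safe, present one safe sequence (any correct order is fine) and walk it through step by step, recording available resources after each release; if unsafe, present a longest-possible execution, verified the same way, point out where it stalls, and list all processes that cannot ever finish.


The state is SAFE; one workable sequence: task-2, task-0, task-8, task-3, task-4, task-5.
Key observation: the first exact fit in this order is task-2 — it needs (2, 1, 0) with (2, 1, 1) free, meeting a requested resource to the last unit.
Verifying each step:
  pool = (2, 1, 1)
  run task-2 (needs (2, 1, 0), free (2, 1, 1)); after release of (1, 0, 2) the pool is (3, 1, 3)
  run task-0 (needs (2, 1, 3), free (3, 1, 3)); after release of (3, 1, 1) the pool is (6, 2, 4)
  run task-8 (needs (6, 1, 4), free (6, 2, 4)); after release of (0, 2, 0) the pool is (6, 4, 4)
  run task-3 (needs (5, 4, 2), free (6, 4, 4)); after release of (2, 1, 0) the pool is (8, 5, 4)
  run task-4 (needs (8, 2, 4), free (8, 5, 4)); after release of (1, 1, 2) the pool is (9, 6, 6)
  run task-5 (needs (4, 0, 6), free (9, 6, 6)); after release of (2, 0, 0) the pool is (11, 6, 6)


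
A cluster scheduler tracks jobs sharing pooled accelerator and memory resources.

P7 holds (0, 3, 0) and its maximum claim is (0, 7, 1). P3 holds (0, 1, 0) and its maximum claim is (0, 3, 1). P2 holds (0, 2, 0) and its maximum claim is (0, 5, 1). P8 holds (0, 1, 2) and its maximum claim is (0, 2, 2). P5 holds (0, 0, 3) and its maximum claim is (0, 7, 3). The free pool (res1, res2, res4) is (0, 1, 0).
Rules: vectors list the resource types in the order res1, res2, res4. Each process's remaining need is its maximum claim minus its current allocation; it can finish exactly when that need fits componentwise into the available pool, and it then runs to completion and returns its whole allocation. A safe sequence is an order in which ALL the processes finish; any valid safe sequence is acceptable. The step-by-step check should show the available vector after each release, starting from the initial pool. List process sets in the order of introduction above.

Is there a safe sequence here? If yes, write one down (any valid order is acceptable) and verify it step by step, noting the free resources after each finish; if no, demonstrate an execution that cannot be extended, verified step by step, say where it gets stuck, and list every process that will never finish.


SAFE — a valid safe sequence is P8, P3, P2, P7, P5.
Key observation: reading the order forward, P8 is the first process whose need (0, 1, 0) meets the free pool (0, 1, 0) exactly on a resource it requests.
Walking it through:
  pool = (0, 1, 0)
  P8: need (0, 1, 0) fits (0, 1, 0); releases (0, 1, 2), pool now (0, 2, 2)
  P3: need (0, 2, 1) fits (0, 2, 2); releases (0, 1, 0), pool now (0, 3, 2)
  P2: need (0, 3, 1) fits (0, 3, 2); releases (0, 2, 0), pool now (0, 5, 2)
  P7: need (0, 4, 1) fits (0, 5, 2); releases (0, 3, 0), pool now (0, 8, 2)
  P5: need (0, 7, 0) fits (0, 8, 2); releases (0, 0, 3), pool now (0, 8, 5)


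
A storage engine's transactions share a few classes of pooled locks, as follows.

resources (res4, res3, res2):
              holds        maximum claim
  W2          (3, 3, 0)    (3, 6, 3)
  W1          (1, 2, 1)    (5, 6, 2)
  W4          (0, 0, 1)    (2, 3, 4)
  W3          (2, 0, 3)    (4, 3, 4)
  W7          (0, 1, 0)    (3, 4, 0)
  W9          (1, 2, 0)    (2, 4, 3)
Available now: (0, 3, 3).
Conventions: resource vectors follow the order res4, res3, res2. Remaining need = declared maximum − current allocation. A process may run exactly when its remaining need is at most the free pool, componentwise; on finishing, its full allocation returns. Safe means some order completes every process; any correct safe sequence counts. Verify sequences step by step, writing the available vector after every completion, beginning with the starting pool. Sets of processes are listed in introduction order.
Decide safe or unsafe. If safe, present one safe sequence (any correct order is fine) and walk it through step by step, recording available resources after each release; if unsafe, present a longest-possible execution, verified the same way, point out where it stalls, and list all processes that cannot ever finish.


SAFE, for example via the order W2, W3, W1, W9, W7, W4.
Key observation: at W2 the run first touches a limit — (0, 3, 3) against (0, 3, 3), exact on a resource it actually requests.
Verifying each step:
  pool = (0, 3, 3)
  run W2 (needs (0, 3, 3), free (0, 3, 3)); after release of (3, 3, 0) the pool is (3, 6, 3)
  run W3 (needs (2, 3, 1), free (3, 6, 3)); after release of (2, 0, 3) the pool is (5, 6, 6)
  run W1 (needs (4, 4, 1), free (5, 6, 6)); after release of (1, 2, 1) the pool is (6, 8, 7)
  run W9 (needs (1, 2, 3), free (6, 8, 7)); after release of (1, 2, 0) the pool is (7, 10, 7)
  run W7 (needs (3, 3, 0), free (7, 10, 7)); after release of (0, 1, 0) the pool is (7, 11, 7)
  run W4 (needs (2, 3, 3), free (7, 11, 7)); after release of (0, 0, 1) the pool is (7, 11, 8)


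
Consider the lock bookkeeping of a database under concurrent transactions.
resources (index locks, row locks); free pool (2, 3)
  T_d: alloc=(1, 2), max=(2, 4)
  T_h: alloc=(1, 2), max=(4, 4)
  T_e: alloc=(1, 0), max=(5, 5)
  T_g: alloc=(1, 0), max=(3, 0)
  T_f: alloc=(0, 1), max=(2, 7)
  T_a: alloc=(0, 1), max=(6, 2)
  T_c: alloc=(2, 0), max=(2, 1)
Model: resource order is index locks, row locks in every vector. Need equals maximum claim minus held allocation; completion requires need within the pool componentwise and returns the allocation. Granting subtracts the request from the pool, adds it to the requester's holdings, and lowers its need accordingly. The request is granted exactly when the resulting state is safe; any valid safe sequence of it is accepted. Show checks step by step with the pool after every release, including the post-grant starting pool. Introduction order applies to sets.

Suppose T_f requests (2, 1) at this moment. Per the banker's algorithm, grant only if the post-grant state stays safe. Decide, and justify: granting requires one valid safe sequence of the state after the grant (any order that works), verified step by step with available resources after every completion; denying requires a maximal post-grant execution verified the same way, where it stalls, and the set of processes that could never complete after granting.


GRANT — the state after the grant stays safe, e.g. via T_c, T_d, T_g, T_h, T_e, T_f, T_a.
Key observation: granting shrinks the pool to (0, 2), yet T_c still fits and the chain goes through.
Check on the post-grant state, step by step:
  pool = (0, 2)
  T_c: need (0, 1) fits (0, 2); releases (2, 0), pool now (2, 2)
  T_d: need (1, 2) fits (2, 2); releases (1, 2), pool now (3, 4)
  T_g: need (2, 0) fits (3, 4); releases (1, 0), pool now (4, 4)
  T_h: need (3, 2) fits (4, 4); releases (1, 2), pool now (5, 6)
  T_e: need (4, 5) fits (5, 6); releases (1, 0), pool now (6, 6)
  T_f: need (0, 5) fits (6, 6); releases (2, 2), pool now (8, 8)
  T_a: need (6, 1) fits (8, 8); releases (0, 1), pool now (8, 9)
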